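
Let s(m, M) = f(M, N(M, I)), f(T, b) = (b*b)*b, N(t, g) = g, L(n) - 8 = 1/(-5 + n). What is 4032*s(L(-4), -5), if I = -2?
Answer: -32256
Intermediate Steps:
L(n) = 8 + 1/(-5 + n)
f(T, b) = b³ (f(T, b) = b²*b = b³)
s(m, M) = -8 (s(m, M) = (-2)³ = -8)
4032*s(L(-4), -5) = 4032*(-8) = -32256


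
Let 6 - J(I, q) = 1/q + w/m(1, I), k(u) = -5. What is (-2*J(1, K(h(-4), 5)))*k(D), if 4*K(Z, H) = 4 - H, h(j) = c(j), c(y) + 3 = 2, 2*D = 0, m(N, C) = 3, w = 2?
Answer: 280/3 ≈ 93.333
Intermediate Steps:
D = 0 (D = (½)*0 = 0)
c(y) = -1 (c(y) = -3 + 2 = -1)
h(j) = -1
K(Z, H) = 1 - H/4 (K(Z, H) = (4 - H)/4 = 1 - H/4)
J(I, q) = 16/3 - 1/q (J(I, q) = 6 - (1/q + 2/3) = 6 - (1/q + 2*(⅓)) = 6 - (1/q + ⅔) = 6 - (⅔ + 1/q) = 6 + (-⅔ - 1/q) = 16/3 - 1/q)
(-2*J(1, K(h(-4), 5)))*k(D) = -2*(16/3 - 1/(1 - ¼*5))*(-5) = -2*(16/3 - 1/(1 - 5/4))*(-5) = -2*(16/3 - 1/(-¼))*(-5) = -2*(16/3 - 1*(-4))*(-5) = -2*(16/3 + 4)*(-5) = -2*28/3*(-5) = -56/3*(-5) = 280/3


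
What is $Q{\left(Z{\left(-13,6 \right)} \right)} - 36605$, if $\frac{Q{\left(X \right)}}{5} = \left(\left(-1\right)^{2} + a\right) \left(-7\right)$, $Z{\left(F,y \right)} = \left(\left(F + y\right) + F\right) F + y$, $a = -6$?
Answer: $-36430$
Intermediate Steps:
$Z{\left(F,y \right)} = y + F \left(y + 2 F\right)$ ($Z{\left(F,y \right)} = \left(y + 2 F\right) F + y = F \left(y + 2 F\right) + y = y + F \left(y + 2 F\right)$)
$Q{\left(X \right)} = 175$ ($Q{\left(X \right)} = 5 \left(\left(-1\right)^{2} - 6\right) \left(-7\right) = 5 \left(1 - 6\right) \left(-7\right) = 5 \left(\left(-5\right) \left(-7\right)\right) = 5 \cdot 35 = 175$)
$Q{\left(Z{\left(-13,6 \right)} \right)} - 36605 = 175 - 36605 = -36430$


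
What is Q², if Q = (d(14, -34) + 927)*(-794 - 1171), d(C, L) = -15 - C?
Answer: 3113707284900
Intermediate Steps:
Q = -1764570 (Q = ((-15 - 1*14) + 927)*(-794 - 1171) = ((-15 - 14) + 927)*(-1965) = (-29 + 927)*(-1965) = 898*(-1965) = -1764570)
Q² = (-1764570)² = 3113707284900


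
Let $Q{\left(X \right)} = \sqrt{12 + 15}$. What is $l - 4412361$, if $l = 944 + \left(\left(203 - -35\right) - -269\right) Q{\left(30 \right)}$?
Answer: $-4411417 + 1521 \sqrt{3} \approx -4.4088 \cdot 10^{6}$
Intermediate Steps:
$Q{\left(X \right)} = 3 \sqrt{3}$ ($Q{\left(X \right)} = \sqrt{27} = 3 \sqrt{3}$)
$l = 944 + 1521 \sqrt{3}$ ($l = 944 + \left(\left(203 - -35\right) - -269\right) 3 \sqrt{3} = 944 + \left(\left(203 + 35\right) + 269\right) 3 \sqrt{3} = 944 + \left(238 + 269\right) 3 \sqrt{3} = 944 + 507 \cdot 3 \sqrt{3} = 944 + 1521 \sqrt{3} \approx 3578.4$)
$l - 4412361 = \left(944 + 1521 \sqrt{3}\right) - 4412361 = -4411417 + 1521 \sqrt{3}$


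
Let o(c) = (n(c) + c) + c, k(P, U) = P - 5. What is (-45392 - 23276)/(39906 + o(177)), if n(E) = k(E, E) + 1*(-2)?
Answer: -34334/20215 ≈ -1.6984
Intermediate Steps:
k(P, U) = -5 + P
n(E) = -7 + E (n(E) = (-5 + E) + 1*(-2) = (-5 + E) - 2 = -7 + E)
o(c) = -7 + 3*c (o(c) = ((-7 + c) + c) + c = (-7 + 2*c) + c = -7 + 3*c)
(-45392 - 23276)/(39906 + o(177)) = (-45392 - 23276)/(39906 + (-7 + 3*177)) = -68668/(39906 + (-7 + 531)) = -68668/(39906 + 524) = -68668/40430 = -68668*1/40430 = -34334/20215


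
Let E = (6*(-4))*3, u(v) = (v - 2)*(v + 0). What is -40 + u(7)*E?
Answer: -2560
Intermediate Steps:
u(v) = v*(-2 + v) (u(v) = (-2 + v)*v = v*(-2 + v))
E = -72 (E = -24*3 = -72)
-40 + u(7)*E = -40 + (7*(-2 + 7))*(-72) = -40 + (7*5)*(-72) = -40 + 35*(-72) = -40 - 2520 = -2560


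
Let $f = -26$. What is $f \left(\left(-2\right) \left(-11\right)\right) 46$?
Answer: $-26312$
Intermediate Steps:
$f \left(\left(-2\right) \left(-11\right)\right) 46 = - 26 \left(\left(-2\right) \left(-11\right)\right) 46 = \left(-26\right) 22 \cdot 46 = \left(-572\right) 46 = -26312$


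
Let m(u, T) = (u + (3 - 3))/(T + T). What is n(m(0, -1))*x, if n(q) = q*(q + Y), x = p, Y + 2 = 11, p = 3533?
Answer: 0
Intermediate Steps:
Y = 9 (Y = -2 + 11 = 9)
m(u, T) = u/(2*T) (m(u, T) = (u + 0)/((2*T)) = u*(1/(2*T)) = u/(2*T))
x = 3533
n(q) = q*(9 + q) (n(q) = q*(q + 9) = q*(9 + q))
n(m(0, -1))*x = (((½)*0/(-1))*(9 + (½)*0/(-1)))*3533 = (((½)*0*(-1))*(9 + (½)*0*(-1)))*3533 = (0*(9 + 0))*3533 = (0*9)*3533 = 0*3533 = 0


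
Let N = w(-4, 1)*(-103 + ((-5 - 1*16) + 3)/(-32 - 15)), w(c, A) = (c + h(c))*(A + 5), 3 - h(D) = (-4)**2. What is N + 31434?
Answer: 1969344/47 ≈ 41901.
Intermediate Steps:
h(D) = -13 (h(D) = 3 - 1*(-4)**2 = 3 - 1*16 = 3 - 16 = -13)
w(c, A) = (-13 + c)*(5 + A) (w(c, A) = (c - 13)*(A + 5) = (-13 + c)*(5 + A))
N = 491946/47 (N = (-65 - 13*1 + 5*(-4) + 1*(-4))*(-103 + ((-5 - 1*16) + 3)/(-32 - 15)) = (-65 - 13 - 20 - 4)*(-103 + ((-5 - 16) + 3)/(-47)) = -102*(-103 + (-21 + 3)*(-1/47)) = -102*(-103 - 18*(-1/47)) = -102*(-103 + 18/47) = -102*(-4823/47) = 491946/47 ≈ 10467.)
N + 31434 = 491946/47 + 31434 = 1969344/47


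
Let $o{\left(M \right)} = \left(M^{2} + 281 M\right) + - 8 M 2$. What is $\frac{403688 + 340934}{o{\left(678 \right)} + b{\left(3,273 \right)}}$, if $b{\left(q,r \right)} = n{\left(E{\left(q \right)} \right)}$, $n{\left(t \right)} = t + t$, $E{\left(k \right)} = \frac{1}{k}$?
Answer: $\frac{1116933}{959032} \approx 1.1646$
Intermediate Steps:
$n{\left(t \right)} = 2 t$
$b{\left(q,r \right)} = \frac{2}{q}$
$o{\left(M \right)} = M^{2} + 265 M$ ($o{\left(M \right)} = \left(M^{2} + 281 M\right) - 16 M = M^{2} + 265 M$)
$\frac{403688 + 340934}{o{\left(678 \right)} + b{\left(3,273 \right)}} = \frac{403688 + 340934}{678 \left(265 + 678\right) + \frac{2}{3}} = \frac{744622}{678 \cdot 943 + 2 \cdot \frac{1}{3}} = \frac{744622}{639354 + \frac{2}{3}} = \frac{744622}{\frac{1918064}{3}} = 744622 \cdot \frac{3}{1918064} = \frac{1116933}{959032}$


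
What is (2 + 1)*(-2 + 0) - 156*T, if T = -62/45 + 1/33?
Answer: 33694/165 ≈ 204.21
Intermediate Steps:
T = -667/495 (T = -62*1/45 + 1*(1/33) = -62/45 + 1/33 = -667/495 ≈ -1.3475)
(2 + 1)*(-2 + 0) - 156*T = (2 + 1)*(-2 + 0) - 156*(-667/495) = 3*(-2) + 34684/165 = -6 + 34684/165 = 33694/165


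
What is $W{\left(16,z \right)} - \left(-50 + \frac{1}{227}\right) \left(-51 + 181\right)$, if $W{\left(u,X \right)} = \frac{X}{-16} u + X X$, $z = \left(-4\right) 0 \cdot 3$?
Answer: $\frac{1475370}{227} \approx 6499.4$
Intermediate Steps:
$z = 0$ ($z = 0 \cdot 3 = 0$)
$W{\left(u,X \right)} = X^{2} - \frac{X u}{16}$ ($W{\left(u,X \right)} = X \left(- \frac{1}{16}\right) u + X^{2} = - \frac{X}{16} u + X^{2} = - \frac{X u}{16} + X^{2} = X^{2} - \frac{X u}{16}$)
$W{\left(16,z \right)} - \left(-50 + \frac{1}{227}\right) \left(-51 + 181\right) = \frac{1}{16} \cdot 0 \left(\left(-1\right) 16 + 16 \cdot 0\right) - \left(-50 + \frac{1}{227}\right) \left(-51 + 181\right) = \frac{1}{16} \cdot 0 \left(-16 + 0\right) - \left(-50 + \frac{1}{227}\right) 130 = \frac{1}{16} \cdot 0 \left(-16\right) - \left(- \frac{11349}{227}\right) 130 = 0 - - \frac{1475370}{227} = 0 + \frac{1475370}{227} = \frac{1475370}{227}$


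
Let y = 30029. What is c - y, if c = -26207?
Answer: -56236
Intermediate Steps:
c - y = -26207 - 1*30029 = -26207 - 30029 = -56236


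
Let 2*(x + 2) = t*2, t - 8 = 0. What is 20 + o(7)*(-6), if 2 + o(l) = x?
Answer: -4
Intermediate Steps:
t = 8 (t = 8 + 0 = 8)
x = 6 (x = -2 + (8*2)/2 = -2 + (½)*16 = -2 + 8 = 6)
o(l) = 4 (o(l) = -2 + 6 = 4)
20 + o(7)*(-6) = 20 + 4*(-6) = 20 - 24 = -4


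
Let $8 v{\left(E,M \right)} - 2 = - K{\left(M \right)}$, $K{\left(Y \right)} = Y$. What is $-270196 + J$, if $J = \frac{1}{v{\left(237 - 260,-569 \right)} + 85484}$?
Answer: $- \frac{184933760820}{684443} \approx -2.702 \cdot 10^{5}$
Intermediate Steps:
$v{\left(E,M \right)} = \frac{1}{4} - \frac{M}{8}$ ($v{\left(E,M \right)} = \frac{1}{4} + \frac{\left(-1\right) M}{8} = \frac{1}{4} - \frac{M}{8}$)
$J = \frac{8}{684443}$ ($J = \frac{1}{\left(\frac{1}{4} - - \frac{569}{8}\right) + 85484} = \frac{1}{\left(\frac{1}{4} + \frac{569}{8}\right) + 85484} = \frac{1}{\frac{571}{8} + 85484} = \frac{1}{\frac{684443}{8}} = \frac{8}{684443} \approx 1.1688 \cdot 10^{-5}$)
$-270196 + J = -270196 + \frac{8}{684443} = - \frac{184933760820}{684443}$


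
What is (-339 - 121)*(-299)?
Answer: 137540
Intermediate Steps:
(-339 - 121)*(-299) = -460*(-299) = 137540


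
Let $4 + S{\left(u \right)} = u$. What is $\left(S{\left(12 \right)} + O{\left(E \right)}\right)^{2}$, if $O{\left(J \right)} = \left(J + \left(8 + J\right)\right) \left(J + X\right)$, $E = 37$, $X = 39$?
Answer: $38937600$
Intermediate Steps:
$S{\left(u \right)} = -4 + u$
$O{\left(J \right)} = \left(8 + 2 J\right) \left(39 + J\right)$ ($O{\left(J \right)} = \left(J + \left(8 + J\right)\right) \left(J + 39\right) = \left(8 + 2 J\right) \left(39 + J\right)$)
$\left(S{\left(12 \right)} + O{\left(E \right)}\right)^{2} = \left(\left(-4 + 12\right) + \left(312 + 2 \cdot 37^{2} + 86 \cdot 37\right)\right)^{2} = \left(8 + \left(312 + 2 \cdot 1369 + 3182\right)\right)^{2} = \left(8 + \left(312 + 2738 + 3182\right)\right)^{2} = \left(8 + 6232\right)^{2} = 6240^{2} = 38937600$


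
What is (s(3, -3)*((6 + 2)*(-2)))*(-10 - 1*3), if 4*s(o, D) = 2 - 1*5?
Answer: -156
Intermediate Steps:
s(o, D) = -3/4 (s(o, D) = (2 - 1*5)/4 = (2 - 5)/4 = (1/4)*(-3) = -3/4)
(s(3, -3)*((6 + 2)*(-2)))*(-10 - 1*3) = (-3*(6 + 2)*(-2)/4)*(-10 - 1*3) = (-6*(-2))*(-10 - 3) = -3/4*(-16)*(-13) = 12*(-13) = -156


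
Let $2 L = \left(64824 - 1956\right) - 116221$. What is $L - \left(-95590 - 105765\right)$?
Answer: $\frac{349357}{2} \approx 1.7468 \cdot 10^{5}$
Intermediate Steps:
$L = - \frac{53353}{2}$ ($L = \frac{\left(64824 - 1956\right) - 116221}{2} = \frac{62868 - 116221}{2} = \frac{1}{2} \left(-53353\right) = - \frac{53353}{2} \approx -26677.0$)
$L - \left(-95590 - 105765\right) = - \frac{53353}{2} - \left(-95590 - 105765\right) = - \frac{53353}{2} - -201355 = - \frac{53353}{2} + 201355 = \frac{349357}{2}$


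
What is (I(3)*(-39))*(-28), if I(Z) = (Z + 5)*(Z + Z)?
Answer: 52416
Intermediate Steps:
I(Z) = 2*Z*(5 + Z) (I(Z) = (5 + Z)*(2*Z) = 2*Z*(5 + Z))
(I(3)*(-39))*(-28) = ((2*3*(5 + 3))*(-39))*(-28) = ((2*3*8)*(-39))*(-28) = (48*(-39))*(-28) = -1872*(-28) = 52416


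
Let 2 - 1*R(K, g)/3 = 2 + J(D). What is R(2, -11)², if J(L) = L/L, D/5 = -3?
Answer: 9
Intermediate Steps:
D = -15 (D = 5*(-3) = -15)
J(L) = 1
R(K, g) = -3 (R(K, g) = 6 - 3*(2 + 1) = 6 - 3*3 = 6 - 9 = -3)
R(2, -11)² = (-3)² = 9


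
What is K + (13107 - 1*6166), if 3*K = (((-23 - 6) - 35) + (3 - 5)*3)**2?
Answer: 25723/3 ≈ 8574.3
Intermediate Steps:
K = 4900/3 (K = (((-23 - 6) - 35) + (3 - 5)*3)**2/3 = ((-29 - 35) - 2*3)**2/3 = (-64 - 6)**2/3 = (1/3)*(-70)**2 = (1/3)*4900 = 4900/3 ≈ 1633.3)
K + (13107 - 1*6166) = 4900/3 + (13107 - 1*6166) = 4900/3 + (13107 - 6166) = 4900/3 + 6941 = 25723/3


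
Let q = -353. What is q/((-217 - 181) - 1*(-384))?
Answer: 353/14 ≈ 25.214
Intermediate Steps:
q/((-217 - 181) - 1*(-384)) = -353/((-217 - 181) - 1*(-384)) = -353/(-398 + 384) = -353/(-14) = -353*(-1/14) = 353/14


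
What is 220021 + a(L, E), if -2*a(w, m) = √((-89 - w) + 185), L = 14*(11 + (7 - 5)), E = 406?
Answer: 220021 - I*√86/2 ≈ 2.2002e+5 - 4.6368*I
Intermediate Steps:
L = 182 (L = 14*(11 + 2) = 14*13 = 182)
a(w, m) = -√(96 - w)/2 (a(w, m) = -√((-89 - w) + 185)/2 = -√(96 - w)/2)
220021 + a(L, E) = 220021 - √(96 - 1*182)/2 = 220021 - √(96 - 182)/2 = 220021 - I*√86/2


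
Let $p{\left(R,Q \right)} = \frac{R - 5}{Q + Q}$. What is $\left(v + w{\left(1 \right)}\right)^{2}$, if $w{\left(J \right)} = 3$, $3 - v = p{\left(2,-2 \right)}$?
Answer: $\frac{441}{16} \approx 27.563$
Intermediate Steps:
$p{\left(R,Q \right)} = \frac{-5 + R}{2 Q}$
$v = \frac{9}{4}$ ($v = 3 - \frac{-5 + 2}{2 \left(-2\right)} = 3 - \frac{1}{2} \left(- \frac{1}{2}\right) \left(-3\right) = 3 - \frac{3}{4} = \frac{9}{4} \approx 2.25$)
$\left(v + w{\left(1 \right)}\right)^{2} = \left(\frac{9}{4} + 3\right)^{2} = \left(\frac{21}{4}\right)^{2} = \frac{441}{16}$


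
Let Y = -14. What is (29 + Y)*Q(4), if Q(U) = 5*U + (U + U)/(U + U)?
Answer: 315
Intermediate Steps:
Q(U) = 1 + 5*U (Q(U) = 5*U + (2*U)/((2*U)) = 5*U + (2*U)*(1/(2*U)) = 5*U + 1 = 1 + 5*U)
(29 + Y)*Q(4) = (29 - 14)*(1 + 5*4) = 15*(1 + 20) = 15*21 = 315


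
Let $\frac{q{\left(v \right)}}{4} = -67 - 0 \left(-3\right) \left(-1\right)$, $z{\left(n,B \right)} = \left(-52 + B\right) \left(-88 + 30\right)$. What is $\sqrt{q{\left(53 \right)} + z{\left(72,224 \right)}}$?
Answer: $2 i \sqrt{2561} \approx 101.21 i$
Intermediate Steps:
$z{\left(n,B \right)} = 3016 - 58 B$ ($z{\left(n,B \right)} = \left(-52 + B\right) \left(-58\right) = 3016 - 58 B$)
$q{\left(v \right)} = -268$ ($q{\left(v \right)} = 4 \left(-67 - 0 \left(-3\right) \left(-1\right)\right) = 4 \left(-67 - 0 \left(-1\right)\right) = 4 \left(-67 - 0\right) = 4 \left(-67 + 0\right) = 4 \left(-67\right) = -268$)
$\sqrt{q{\left(53 \right)} + z{\left(72,224 \right)}} = \sqrt{-268 + \left(3016 - 12992\right)} = \sqrt{-268 - 9976} = \sqrt{-10244} = 2 i \sqrt{2561}$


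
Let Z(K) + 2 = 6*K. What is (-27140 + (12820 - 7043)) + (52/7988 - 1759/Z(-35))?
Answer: -9040809653/423364 ≈ -21355.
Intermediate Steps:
Z(K) = -2 + 6*K
(-27140 + (12820 - 7043)) + (52/7988 - 1759/Z(-35)) = (-27140 + (12820 - 7043)) + (52/7988 - 1759/(-2 + 6*(-35))) = (-27140 + 5777) + (52*(1/7988) - 1759/(-2 - 210)) = -21363 + (13/1997 - 1759/(-212)) = -21363 + (13/1997 - 1759*(-1/212)) = -21363 + (13/1997 + 1759/212) = -21363 + 3515479/423364 = -9040809653/423364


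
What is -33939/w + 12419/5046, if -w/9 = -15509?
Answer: 173577805/78258414 ≈ 2.2180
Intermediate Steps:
w = 139581 (w = -9*(-15509) = 139581)
-33939/w + 12419/5046 = -33939/139581 + 12419/5046 = -33939*1/139581 + 12419*(1/5046) = -3771/15509 + 12419/5046 = 173577805/78258414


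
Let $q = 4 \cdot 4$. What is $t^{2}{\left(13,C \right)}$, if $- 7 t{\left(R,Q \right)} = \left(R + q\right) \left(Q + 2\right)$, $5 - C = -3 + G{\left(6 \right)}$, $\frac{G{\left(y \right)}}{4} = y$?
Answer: $3364$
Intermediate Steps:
$G{\left(y \right)} = 4 y$
$q = 16$
$C = -16$ ($C = 5 - \left(-3 + 4 \cdot 6\right) = 5 - \left(-3 + 24\right) = 5 - 21 = -16$)
$t{\left(R,Q \right)} = - \frac{\left(2 + Q\right) \left(16 + R\right)}{7}$ ($t{\left(R,Q \right)} = - \frac{\left(R + 16\right) \left(Q + 2\right)}{7} = - \frac{\left(16 + R\right) \left(2 + Q\right)}{7} = - \frac{\left(2 + Q\right) \left(16 + R\right)}{7}$)
$t^{2}{\left(13,C \right)} = \left(- \frac{32}{7} - - \frac{256}{7} - \frac{26}{7} - \left(- \frac{16}{7}\right) 13\right)^{2} = \left(- \frac{32}{7} + \frac{256}{7} - \frac{26}{7} + \frac{208}{7}\right)^{2} = 58^{2} = 3364$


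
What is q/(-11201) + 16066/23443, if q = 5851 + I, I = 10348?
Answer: -199797891/262585043 ≈ -0.76089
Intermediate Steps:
q = 16199 (q = 5851 + 10348 = 16199)
q/(-11201) + 16066/23443 = 16199/(-11201) + 16066/23443 = 16199*(-1/11201) + 16066*(1/23443) = -16199/11201 + 16066/23443 = -199797891/262585043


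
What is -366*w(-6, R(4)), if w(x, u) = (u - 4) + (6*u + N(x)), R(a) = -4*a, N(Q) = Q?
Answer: 44652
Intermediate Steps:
w(x, u) = -4 + x + 7*u (w(x, u) = (u - 4) + (6*u + x) = (-4 + u) + (x + 6*u) = -4 + x + 7*u)
-366*w(-6, R(4)) = -366*(-4 - 6 + 7*(-4*4)) = -366*(-4 - 6 + 7*(-16)) = -366*(-4 - 6 - 112) = -366*(-122) = 44652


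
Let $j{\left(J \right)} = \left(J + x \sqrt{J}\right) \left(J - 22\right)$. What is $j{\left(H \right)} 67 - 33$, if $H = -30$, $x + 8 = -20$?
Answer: $104487 + 97552 i \sqrt{30} \approx 1.0449 \cdot 10^{5} + 5.3431 \cdot 10^{5} i$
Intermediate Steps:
$x = -28$ ($x = -8 - 20 = -28$)
$j{\left(J \right)} = \left(-22 + J\right) \left(J - 28 \sqrt{J}\right)$ ($j{\left(J \right)} = \left(J - 28 \sqrt{J}\right) \left(J - 22\right) = \left(J - 28 \sqrt{J}\right) \left(-22 + J\right) = \left(-22 + J\right) \left(J - 28 \sqrt{J}\right)$)
$j{\left(H \right)} 67 - 33 = \left(\left(-30\right)^{2} - 28 \left(-30\right)^{\frac{3}{2}} - -660 + 616 \sqrt{-30}\right) 67 - 33 = \left(900 - 28 \left(- 30 i \sqrt{30}\right) + 660 + 616 i \sqrt{30}\right) 67 - 33 = \left(900 + 840 i \sqrt{30} + 660 + 616 i \sqrt{30}\right) 67 - 33 = \left(1560 + 1456 i \sqrt{30}\right) 67 - 33 = \left(104520 + 97552 i \sqrt{30}\right) - 33 = 104487 + 97552 i \sqrt{30}$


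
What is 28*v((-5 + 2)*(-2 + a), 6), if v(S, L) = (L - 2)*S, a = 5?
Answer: -1008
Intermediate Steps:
v(S, L) = S*(-2 + L) (v(S, L) = (-2 + L)*S = S*(-2 + L))
28*v((-5 + 2)*(-2 + a), 6) = 28*(((-5 + 2)*(-2 + 5))*(-2 + 6)) = 28*(-3*3*4) = 28*(-9*4) = 28*(-36) = -1008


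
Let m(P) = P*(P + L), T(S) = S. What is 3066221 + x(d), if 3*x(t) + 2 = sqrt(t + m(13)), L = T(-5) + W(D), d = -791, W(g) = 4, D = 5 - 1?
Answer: 9198661/3 + I*sqrt(635)/3 ≈ 3.0662e+6 + 8.3997*I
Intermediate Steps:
D = 4
L = -1 (L = -5 + 4 = -1)
m(P) = P*(-1 + P) (m(P) = P*(P - 1) = P*(-1 + P))
x(t) = -2/3 + sqrt(156 + t)/3 (x(t) = -2/3 + sqrt(t + 13*(-1 + 13))/3 = -2/3 + sqrt(t + 13*12)/3 = -2/3 + sqrt(t + 156)/3 = -2/3 + sqrt(156 + t)/3)
3066221 + x(d) = 3066221 + (-2/3 + sqrt(156 - 791)/3) = 3066221 + (-2/3 + sqrt(-635)/3) = 3066221 + (-2/3 + (I*sqrt(635))/3) = 3066221 + (-2/3 + I*sqrt(635)/3) = 9198661/3 + I*sqrt(635)/3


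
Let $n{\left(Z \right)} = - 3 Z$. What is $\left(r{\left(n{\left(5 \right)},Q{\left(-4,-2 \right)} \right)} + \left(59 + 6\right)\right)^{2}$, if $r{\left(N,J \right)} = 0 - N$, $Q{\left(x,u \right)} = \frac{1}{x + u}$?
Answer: $6400$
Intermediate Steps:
$Q{\left(x,u \right)} = \frac{1}{u + x}$
$r{\left(N,J \right)} = - N$
$\left(r{\left(n{\left(5 \right)},Q{\left(-4,-2 \right)} \right)} + \left(59 + 6\right)\right)^{2} = \left(- \left(-3\right) 5 + \left(59 + 6\right)\right)^{2} = \left(\left(-1\right) \left(-15\right) + 65\right)^{2} = \left(15 + 65\right)^{2} = 80^{2} = 6400$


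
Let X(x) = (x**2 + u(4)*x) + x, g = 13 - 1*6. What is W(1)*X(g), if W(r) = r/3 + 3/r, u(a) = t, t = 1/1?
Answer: 210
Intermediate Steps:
t = 1 (t = 1*1 = 1)
g = 7 (g = 13 - 6 = 7)
u(a) = 1
W(r) = 3/r + r/3 (W(r) = r*(1/3) + 3/r = r/3 + 3/r = 3/r + r/3)
X(x) = x**2 + 2*x (X(x) = (x**2 + 1*x) + x = (x**2 + x) + x = (x + x**2) + x = x**2 + 2*x)
W(1)*X(g) = (3/1 + (1/3)*1)*(7*(2 + 7)) = (3*1 + 1/3)*(7*9) = (3 + 1/3)*63 = (10/3)*63 = 210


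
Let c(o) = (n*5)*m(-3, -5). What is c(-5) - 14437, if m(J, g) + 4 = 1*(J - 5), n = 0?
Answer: -14437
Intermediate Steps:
m(J, g) = -9 + J (m(J, g) = -4 + 1*(J - 5) = -4 + 1*(-5 + J) = -4 + (-5 + J) = -9 + J)
c(o) = 0 (c(o) = (0*5)*(-9 - 3) = 0*(-12) = 0)
c(-5) - 14437 = 0 - 14437 = -14437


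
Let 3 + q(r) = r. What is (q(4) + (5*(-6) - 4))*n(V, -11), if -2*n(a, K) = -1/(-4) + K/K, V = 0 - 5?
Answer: 165/8 ≈ 20.625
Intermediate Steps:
V = -5
q(r) = -3 + r
n(a, K) = -5/8 (n(a, K) = -(-1/(-4) + K/K)/2 = -(-1*(-1/4) + 1)/2 = -(1/4 + 1)/2 = -1/2*5/4 = -5/8)
(q(4) + (5*(-6) - 4))*n(V, -11) = ((-3 + 4) + (5*(-6) - 4))*(-5/8) = (1 + (-30 - 4))*(-5/8) = (1 - 34)*(-5/8) = -33*(-5/8) = 165/8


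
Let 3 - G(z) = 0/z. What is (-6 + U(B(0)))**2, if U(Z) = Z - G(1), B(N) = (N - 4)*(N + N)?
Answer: 81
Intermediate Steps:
G(z) = 3 (G(z) = 3 - 0/z = 3 - 1*0 = 3 + 0 = 3)
B(N) = 2*N*(-4 + N) (B(N) = (-4 + N)*(2*N) = 2*N*(-4 + N))
U(Z) = -3 + Z (U(Z) = Z - 1*3 = Z - 3 = -3 + Z)
(-6 + U(B(0)))**2 = (-6 + (-3 + 2*0*(-4 + 0)))**2 = (-6 + (-3 + 2*0*(-4)))**2 = (-6 + (-3 + 0))**2 = (-6 - 3)**2 = (-9)**2 = 81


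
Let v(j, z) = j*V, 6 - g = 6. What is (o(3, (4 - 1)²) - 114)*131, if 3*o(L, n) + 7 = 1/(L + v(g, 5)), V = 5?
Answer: -137026/9 ≈ -15225.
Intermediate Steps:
g = 0 (g = 6 - 1*6 = 6 - 6 = 0)
v(j, z) = 5*j (v(j, z) = j*5 = 5*j)
o(L, n) = -7/3 + 1/(3*L) (o(L, n) = -7/3 + 1/(3*(L + 5*0)) = -7/3 + 1/(3*(L + 0)) = -7/3 + 1/(3*L))
(o(3, (4 - 1)²) - 114)*131 = ((⅓)*(1 - 7*3)/3 - 114)*131 = ((⅓)*(⅓)*(1 - 21) - 114)*131 = ((⅓)*(⅓)*(-20) - 114)*131 = (-20/9 - 114)*131 = -1046/9*131 = -137026/9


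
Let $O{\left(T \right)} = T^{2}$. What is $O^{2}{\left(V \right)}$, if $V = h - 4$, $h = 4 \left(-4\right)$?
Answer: $160000$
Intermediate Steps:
$h = -16$
$V = -20$ ($V = -16 - 4 = -20$)
$O^{2}{\left(V \right)} = \left(\left(-20\right)^{2}\right)^{2} = 400^{2} = 160000$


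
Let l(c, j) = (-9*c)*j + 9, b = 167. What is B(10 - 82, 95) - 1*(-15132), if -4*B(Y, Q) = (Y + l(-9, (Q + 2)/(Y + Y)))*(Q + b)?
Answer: 730635/32 ≈ 22832.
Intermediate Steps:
l(c, j) = 9 - 9*c*j (l(c, j) = -9*c*j + 9 = 9 - 9*c*j)
B(Y, Q) = -(167 + Q)*(9 + Y + 81*(2 + Q)/(2*Y))/4 (B(Y, Q) = -(Y + (9 - 9*(-9)*(Q + 2)/(Y + Y)))*(Q + 167)/4 = -(Y + (9 - 9*(-9)*(2 + Q)/((2*Y))))*(167 + Q)/4 = -(Y + (9 - 9*(-9)*(2 + Q)*(1/(2*Y))))*(167 + Q)/4 = -(Y + (9 - 9*(-9)*(2 + Q)/(2*Y)))*(167 + Q)/4 = -(Y + (9 + 81*(2 + Q)/(2*Y)))*(167 + Q)/4 = -(9 + Y + 81*(2 + Q)/(2*Y))*(167 + Q)/4 = -(167 + Q)*(9 + Y + 81*(2 + Q)/(2*Y))/4)
B(10 - 82, 95) - 1*(-15132) = (-27054 - 13527*95 - 9*95*(18 + 2*(10 - 82) + 9*95) + 2*(10 - 82)*(-1503 - 167*(10 - 82) - 1*95*(10 - 82)))/(8*(10 - 82)) - 1*(-15132) = (⅛)*(-27054 - 1285065 - 9*95*(18 + 2*(-72) + 855) + 2*(-72)*(-1503 - 167*(-72) - 1*95*(-72)))/(-72) + 15132 = (⅛)*(-1/72)*(-27054 - 1285065 - 9*95*(18 - 144 + 855) + 2*(-72)*(-1503 + 12024 + 6840)) + 15132 = (⅛)*(-1/72)*(-27054 - 1285065 - 9*95*729 + 2*(-72)*17361) + 15132 = (⅛)*(-1/72)*(-27054 - 1285065 - 623295 - 2499984) + 15132 = (⅛)*(-1/72)*(-4435398) + 15132 = 246411/32 + 15132 = 730635/32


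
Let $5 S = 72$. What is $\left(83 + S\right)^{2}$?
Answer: $\frac{237169}{25} \approx 9486.8$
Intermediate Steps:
$S = \frac{72}{5}$ ($S = \frac{1}{5} \cdot 72 = \frac{72}{5} \approx 14.4$)
$\left(83 + S\right)^{2} = \left(83 + \frac{72}{5}\right)^{2} = \left(\frac{487}{5}\right)^{2} = \frac{237169}{25}$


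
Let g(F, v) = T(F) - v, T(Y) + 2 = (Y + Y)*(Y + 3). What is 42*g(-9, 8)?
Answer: 4116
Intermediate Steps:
T(Y) = -2 + 2*Y*(3 + Y) (T(Y) = -2 + (Y + Y)*(Y + 3) = -2 + (2*Y)*(3 + Y) = -2 + 2*Y*(3 + Y))
g(F, v) = -2 - v + 2*F² + 6*F (g(F, v) = (-2 + 2*F² + 6*F) - v = -2 - v + 2*F² + 6*F)
42*g(-9, 8) = 42*(-2 - 1*8 + 2*(-9)² + 6*(-9)) = 42*(-2 - 8 + 2*81 - 54) = 42*(-2 - 8 + 162 - 54) = 42*98 = 4116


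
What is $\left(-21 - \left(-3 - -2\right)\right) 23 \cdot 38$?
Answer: $-17480$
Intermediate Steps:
$\left(-21 - \left(-3 - -2\right)\right) 23 \cdot 38 = \left(-21 - \left(-3 + 2\right)\right) 23 \cdot 38 = \left(-21 - -1\right) 23 \cdot 38 = \left(-21 + 1\right) 23 \cdot 38 = \left(-20\right) 23 \cdot 38 = \left(-460\right) 38 = -17480$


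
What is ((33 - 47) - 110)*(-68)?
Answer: 8432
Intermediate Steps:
((33 - 47) - 110)*(-68) = (-14 - 110)*(-68) = -124*(-68) = 8432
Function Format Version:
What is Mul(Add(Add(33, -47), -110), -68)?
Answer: 8432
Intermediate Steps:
Mul(Add(Add(33, -47), -110), -68) = Mul(Add(-14, -110), -68) = Mul(-124, -68) = 8432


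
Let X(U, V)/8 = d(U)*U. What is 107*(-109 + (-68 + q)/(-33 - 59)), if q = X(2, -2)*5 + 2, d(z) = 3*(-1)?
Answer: -520127/46 ≈ -11307.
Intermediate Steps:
d(z) = -3
X(U, V) = -24*U (X(U, V) = 8*(-3*U) = -24*U)
q = -238 (q = -24*2*5 + 2 = -48*5 + 2 = -240 + 2 = -238)
107*(-109 + (-68 + q)/(-33 - 59)) = 107*(-109 + (-68 - 238)/(-33 - 59)) = 107*(-109 - 306/(-92)) = 107*(-109 - 306*(-1/92)) = 107*(-109 + 153/46) = 107*(-4861/46) = -520127/46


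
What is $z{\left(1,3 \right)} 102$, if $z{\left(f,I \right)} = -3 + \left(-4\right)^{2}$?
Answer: $1326$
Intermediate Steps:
$z{\left(f,I \right)} = 13$ ($z{\left(f,I \right)} = -3 + 16 = 13$)
$z{\left(1,3 \right)} 102 = 13 \cdot 102 = 1326$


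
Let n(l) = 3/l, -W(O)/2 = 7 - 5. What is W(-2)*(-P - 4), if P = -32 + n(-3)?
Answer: -116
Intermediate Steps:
W(O) = -4 (W(O) = -2*(7 - 5) = -2*2 = -4)
P = -33 (P = -32 + 3/(-3) = -32 + 3*(-⅓) = -32 - 1 = -33)
W(-2)*(-P - 4) = -4*(-1*(-33) - 4) = -4*(33 - 4) = -4*29 = -116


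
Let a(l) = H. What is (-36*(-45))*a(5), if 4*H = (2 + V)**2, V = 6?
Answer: 25920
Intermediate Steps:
H = 16 (H = (2 + 6)**2/4 = (1/4)*8**2 = (1/4)*64 = 16)
a(l) = 16
(-36*(-45))*a(5) = -36*(-45)*16 = 1620*16 = 25920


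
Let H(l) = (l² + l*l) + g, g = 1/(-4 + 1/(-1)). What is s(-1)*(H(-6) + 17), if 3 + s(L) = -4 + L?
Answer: -3552/5 ≈ -710.40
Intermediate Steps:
g = -⅕ (g = 1/(-4 - 1) = 1/(-5) = -⅕ ≈ -0.20000)
H(l) = -⅕ + 2*l² (H(l) = (l² + l*l) - ⅕ = (l² + l²) - ⅕ = 2*l² - ⅕ = -⅕ + 2*l²)
s(L) = -7 + L (s(L) = -3 + (-4 + L) = -7 + L)
s(-1)*(H(-6) + 17) = (-7 - 1)*((-⅕ + 2*(-6)²) + 17) = -8*((-⅕ + 2*36) + 17) = -8*((-⅕ + 72) + 17) = -8*(359/5 + 17) = -8*444/5 = -3552/5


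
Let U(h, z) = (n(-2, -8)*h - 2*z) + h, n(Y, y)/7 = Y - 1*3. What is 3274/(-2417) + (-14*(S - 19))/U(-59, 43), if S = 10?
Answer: -996923/773440 ≈ -1.2889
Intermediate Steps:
n(Y, y) = -21 + 7*Y (n(Y, y) = 7*(Y - 1*3) = 7*(Y - 3) = 7*(-3 + Y) = -21 + 7*Y)
U(h, z) = -34*h - 2*z (U(h, z) = ((-21 + 7*(-2))*h - 2*z) + h = ((-21 - 14)*h - 2*z) + h = (-35*h - 2*z) + h = -34*h - 2*z)
3274/(-2417) + (-14*(S - 19))/U(-59, 43) = 3274/(-2417) + (-14*(10 - 19))/(-34*(-59) - 2*43) = 3274*(-1/2417) + (-14*(-9))/(2006 - 86) = -3274/2417 + 126/1920 = -3274/2417 + 126*(1/1920) = -3274/2417 + 21/320 = -996923/773440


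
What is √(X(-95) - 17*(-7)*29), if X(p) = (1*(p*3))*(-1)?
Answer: 2*√934 ≈ 61.123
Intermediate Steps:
X(p) = -3*p (X(p) = (1*(3*p))*(-1) = (3*p)*(-1) = -3*p)
√(X(-95) - 17*(-7)*29) = √(-3*(-95) - 17*(-7)*29) = √(285 + 119*29) = √(285 + 3451) = √3736 = 2*√934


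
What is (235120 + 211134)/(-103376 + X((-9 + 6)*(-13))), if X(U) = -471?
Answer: -446254/103847 ≈ -4.2972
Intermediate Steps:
(235120 + 211134)/(-103376 + X((-9 + 6)*(-13))) = (235120 + 211134)/(-103376 - 471) = 446254/(-103847) = 446254*(-1/103847) = -446254/103847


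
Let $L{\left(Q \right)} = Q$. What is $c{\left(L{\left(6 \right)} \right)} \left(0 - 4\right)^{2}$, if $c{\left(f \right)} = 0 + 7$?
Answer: $112$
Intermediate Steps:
$c{\left(f \right)} = 7$
$c{\left(L{\left(6 \right)} \right)} \left(0 - 4\right)^{2} = 7 \left(0 - 4\right)^{2} = 7 \left(-4\right)^{2} = 7 \cdot 16 = 112$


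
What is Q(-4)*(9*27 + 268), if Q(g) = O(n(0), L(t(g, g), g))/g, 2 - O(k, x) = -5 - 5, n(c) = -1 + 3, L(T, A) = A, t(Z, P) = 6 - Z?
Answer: -1533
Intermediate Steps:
n(c) = 2
O(k, x) = 12 (O(k, x) = 2 - (-5 - 5) = 2 - 1*(-10) = 2 + 10 = 12)
Q(g) = 12/g
Q(-4)*(9*27 + 268) = (12/(-4))*(9*27 + 268) = (12*(-¼))*(243 + 268) = -3*511 = -1533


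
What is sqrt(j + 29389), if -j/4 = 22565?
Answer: I*sqrt(60871) ≈ 246.72*I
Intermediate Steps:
j = -90260 (j = -4*22565 = -90260)
sqrt(j + 29389) = sqrt(-90260 + 29389) = sqrt(-60871) = I*sqrt(60871)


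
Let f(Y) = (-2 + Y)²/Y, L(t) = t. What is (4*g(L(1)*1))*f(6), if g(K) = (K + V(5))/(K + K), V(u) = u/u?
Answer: 32/3 ≈ 10.667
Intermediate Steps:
V(u) = 1
f(Y) = (-2 + Y)²/Y
g(K) = (1 + K)/(2*K) (g(K) = (K + 1)/(K + K) = (1 + K)/((2*K)) = (1 + K)*(1/(2*K)) = (1 + K)/(2*K))
(4*g(L(1)*1))*f(6) = (4*((1 + 1*1)/(2*((1*1)))))*((-2 + 6)²/6) = (4*((½)*(1 + 1)/1))*((⅙)*4²) = (4*((½)*1*2))*((⅙)*16) = (4*1)*(8/3) = 4*(8/3) = 32/3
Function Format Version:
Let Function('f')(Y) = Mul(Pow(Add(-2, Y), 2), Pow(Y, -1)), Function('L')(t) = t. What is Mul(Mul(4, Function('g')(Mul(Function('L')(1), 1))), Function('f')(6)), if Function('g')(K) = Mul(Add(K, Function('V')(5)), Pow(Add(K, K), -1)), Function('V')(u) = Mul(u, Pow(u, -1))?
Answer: Rational(32, 3) ≈ 10.667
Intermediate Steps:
Function('V')(u) = 1
Function('f')(Y) = Mul(Pow(Y, -1), Pow(Add(-2, Y), 2))
Function('g')(K) = Mul(Rational(1, 2), Pow(K, -1), Add(1, K)) (Function('g')(K) = Mul(Add(K, 1), Pow(Add(K, K), -1)) = Mul(Add(1, K), Pow(Mul(2, K), -1)) = Mul(Add(1, K), Mul(Rational(1, 2), Pow(K, -1))) = Mul(Rational(1, 2), Pow(K, -1), Add(1, K)))
Mul(Mul(4, Function('g')(Mul(Function('L')(1), 1))), Function('f')(6)) = Mul(Mul(4, Mul(Rational(1, 2), Pow(Mul(1, 1), -1), Add(1, Mul(1, 1)))), Mul(Pow(6, -1), Pow(Add(-2, 6), 2))) = Mul(Mul(4, Mul(Rational(1, 2), Pow(1, -1), Add(1, 1))), Mul(Rational(1, 6), Pow(4, 2))) = Mul(Mul(4, Mul(Rational(1, 2), 1, 2)), Mul(Rational(1, 6), 16)) = Mul(Mul(4, 1), Rational(8, 3)) = Mul(4, Rational(8, 3)) = Rational(32, 3)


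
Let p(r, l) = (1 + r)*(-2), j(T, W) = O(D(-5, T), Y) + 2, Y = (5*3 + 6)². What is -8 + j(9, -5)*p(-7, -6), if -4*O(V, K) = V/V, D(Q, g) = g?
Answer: 13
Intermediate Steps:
Y = 441 (Y = (15 + 6)² = 21² = 441)
O(V, K) = -¼ (O(V, K) = -V/(4*V) = -¼*1 = -¼)
j(T, W) = 7/4 (j(T, W) = -¼ + 2 = 7/4)
p(r, l) = -2 - 2*r
-8 + j(9, -5)*p(-7, -6) = -8 + 7*(-2 - 2*(-7))/4 = -8 + 7*(-2 + 14)/4 = -8 + (7/4)*12 = -8 + 21 = 13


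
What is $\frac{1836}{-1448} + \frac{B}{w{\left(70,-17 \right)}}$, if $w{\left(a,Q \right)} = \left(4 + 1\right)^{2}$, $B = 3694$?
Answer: $\frac{1325753}{9050} \approx 146.49$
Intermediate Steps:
$w{\left(a,Q \right)} = 25$ ($w{\left(a,Q \right)} = 5^{2} = 25$)
$\frac{1836}{-1448} + \frac{B}{w{\left(70,-17 \right)}} = \frac{1836}{-1448} + \frac{3694}{25} = 1836 \left(- \frac{1}{1448}\right) + 3694 \cdot \frac{1}{25} = - \frac{459}{362} + \frac{3694}{25} = \frac{1325753}{9050}$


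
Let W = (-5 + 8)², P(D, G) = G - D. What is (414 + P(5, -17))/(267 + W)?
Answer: 98/69 ≈ 1.4203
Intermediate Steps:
W = 9 (W = 3² = 9)
(414 + P(5, -17))/(267 + W) = (414 + (-17 - 1*5))/(267 + 9) = (414 + (-17 - 5))/276 = (414 - 22)*(1/276) = 392*(1/276) = 98/69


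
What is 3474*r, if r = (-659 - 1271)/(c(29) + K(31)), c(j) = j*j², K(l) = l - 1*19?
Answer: -6704820/24401 ≈ -274.78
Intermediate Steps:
K(l) = -19 + l (K(l) = l - 19 = -19 + l)
c(j) = j³
r = -1930/24401 (r = (-659 - 1271)/(29³ + (-19 + 31)) = -1930/(24389 + 12) = -1930/24401 ≈ -0.079095)
3474*r = 3474*(-1930/24401) = -6704820/24401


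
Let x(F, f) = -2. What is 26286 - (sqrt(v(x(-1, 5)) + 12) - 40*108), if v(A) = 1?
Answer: 30606 - sqrt(13) ≈ 30602.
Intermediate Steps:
26286 - (sqrt(v(x(-1, 5)) + 12) - 40*108) = 26286 - (sqrt(1 + 12) - 40*108) = 26286 - (sqrt(13) - 4320) = 26286 - (-4320 + sqrt(13)) = 26286 + (4320 - sqrt(13)) = 30606 - sqrt(13)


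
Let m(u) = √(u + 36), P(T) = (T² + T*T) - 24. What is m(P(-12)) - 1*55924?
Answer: -55924 + 10*√3 ≈ -55907.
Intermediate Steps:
P(T) = -24 + 2*T² (P(T) = (T² + T²) - 24 = 2*T² - 24 = -24 + 2*T²)
m(u) = √(36 + u)
m(P(-12)) - 1*55924 = √(36 + (-24 + 2*(-12)²)) - 1*55924 = √(36 + (-24 + 2*144)) - 55924 = √(36 + (-24 + 288)) - 55924 = √(36 + 264) - 55924 = √300 - 55924 = 10*√3 - 55924 = -55924 + 10*√3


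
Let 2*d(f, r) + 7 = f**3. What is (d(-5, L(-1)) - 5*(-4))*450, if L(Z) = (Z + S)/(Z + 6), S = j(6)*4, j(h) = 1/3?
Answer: -20700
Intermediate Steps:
j(h) = 1/3
S = 4/3 (S = (1/3)*4 = 4/3 ≈ 1.3333)
L(Z) = (4/3 + Z)/(6 + Z) (L(Z) = (Z + 4/3)/(Z + 6) = (4/3 + Z)/(6 + Z))
d(f, r) = -7/2 + f**3/2
(d(-5, L(-1)) - 5*(-4))*450 = ((-7/2 + (1/2)*(-5)**3) - 5*(-4))*450 = ((-7/2 + (1/2)*(-125)) + 20)*450 = ((-7/2 - 125/2) + 20)*450 = (-66 + 20)*450 = -46*450 = -20700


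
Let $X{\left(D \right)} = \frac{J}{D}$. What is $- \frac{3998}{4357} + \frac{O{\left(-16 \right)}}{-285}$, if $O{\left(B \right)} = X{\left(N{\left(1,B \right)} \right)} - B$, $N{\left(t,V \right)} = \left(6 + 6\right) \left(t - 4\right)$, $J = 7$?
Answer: $- \frac{43498613}{44702820} \approx -0.97306$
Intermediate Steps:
$N{\left(t,V \right)} = -48 + 12 t$ ($N{\left(t,V \right)} = 12 \left(-4 + t\right) = -48 + 12 t$)
$X{\left(D \right)} = \frac{7}{D}$
$O{\left(B \right)} = - \frac{7}{36} - B$ ($O{\left(B \right)} = \frac{7}{-48 + 12 \cdot 1} - B = \frac{7}{-48 + 12} - B = \frac{7}{-36} - B = 7 \left(- \frac{1}{36}\right) - B = - \frac{7}{36} - B$)
$- \frac{3998}{4357} + \frac{O{\left(-16 \right)}}{-285} = - \frac{3998}{4357} + \frac{- \frac{7}{36} - -16}{-285} = \left(-3998\right) \frac{1}{4357} + \left(- \frac{7}{36} + 16\right) \left(- \frac{1}{285}\right) = - \frac{3998}{4357} + \frac{569}{36} \left(- \frac{1}{285}\right) = - \frac{3998}{4357} - \frac{569}{10260} = - \frac{43498613}{44702820}$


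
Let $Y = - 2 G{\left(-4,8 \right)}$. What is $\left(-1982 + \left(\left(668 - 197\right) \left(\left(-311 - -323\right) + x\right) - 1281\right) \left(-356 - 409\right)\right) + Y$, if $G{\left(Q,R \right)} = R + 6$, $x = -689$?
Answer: $244911210$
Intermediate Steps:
$G{\left(Q,R \right)} = 6 + R$
$Y = -28$ ($Y = - 2 \left(6 + 8\right) = \left(-2\right) 14 = -28$)
$\left(-1982 + \left(\left(668 - 197\right) \left(\left(-311 - -323\right) + x\right) - 1281\right) \left(-356 - 409\right)\right) + Y = \left(-1982 + \left(\left(668 - 197\right) \left(\left(-311 - -323\right) - 689\right) - 1281\right) \left(-356 - 409\right)\right) - 28 = \left(-1982 + \left(471 \left(\left(-311 + 323\right) - 689\right) - 1281\right) \left(-765\right)\right) - 28 = \left(-1982 + \left(471 \left(12 - 689\right) - 1281\right) \left(-765\right)\right) - 28 = \left(-1982 + \left(471 \left(-677\right) - 1281\right) \left(-765\right)\right) - 28 = \left(-1982 + \left(-318867 - 1281\right) \left(-765\right)\right) - 28 = \left(-1982 - -244913220\right) - 28 = \left(-1982 + 244913220\right) - 28 = 244911238 - 28 = 244911210$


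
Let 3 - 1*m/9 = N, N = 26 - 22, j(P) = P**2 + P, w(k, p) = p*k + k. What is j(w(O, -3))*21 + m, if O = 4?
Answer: 1167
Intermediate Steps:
w(k, p) = k + k*p (w(k, p) = k*p + k = k + k*p)
j(P) = P + P**2
N = 4
m = -9 (m = 27 - 9*4 = 27 - 36 = -9)
j(w(O, -3))*21 + m = ((4*(1 - 3))*(1 + 4*(1 - 3)))*21 - 9 = ((4*(-2))*(1 + 4*(-2)))*21 - 9 = -8*(1 - 8)*21 - 9 = -8*(-7)*21 - 9 = 56*21 - 9 = 1176 - 9 = 1167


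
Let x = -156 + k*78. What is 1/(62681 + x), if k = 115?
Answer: 1/71495 ≈ 1.3987e-5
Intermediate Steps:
x = 8814 (x = -156 + 115*78 = -156 + 8970 = 8814)
1/(62681 + x) = 1/(62681 + 8814) = 1/71495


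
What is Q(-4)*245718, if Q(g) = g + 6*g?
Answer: -6880104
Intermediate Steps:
Q(g) = 7*g
Q(-4)*245718 = (7*(-4))*245718 = -28*245718 = -6880104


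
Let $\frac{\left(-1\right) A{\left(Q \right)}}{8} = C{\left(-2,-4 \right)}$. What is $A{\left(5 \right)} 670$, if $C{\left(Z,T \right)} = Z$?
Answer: $10720$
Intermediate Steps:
$A{\left(Q \right)} = 16$ ($A{\left(Q \right)} = \left(-8\right) \left(-2\right) = 16$)
$A{\left(5 \right)} 670 = 16 \cdot 670 = 10720$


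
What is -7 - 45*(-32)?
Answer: 1433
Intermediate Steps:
-7 - 45*(-32) = -7 + 1440 = 1433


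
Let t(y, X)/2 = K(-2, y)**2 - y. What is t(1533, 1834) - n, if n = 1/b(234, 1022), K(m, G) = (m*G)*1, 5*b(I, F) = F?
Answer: 19211194207/1022 ≈ 1.8798e+7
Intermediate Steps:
b(I, F) = F/5
K(m, G) = G*m (K(m, G) = (G*m)*1 = G*m)
t(y, X) = -2*y + 8*y**2 (t(y, X) = 2*((y*(-2))**2 - y) = 2*((-2*y)**2 - y) = 2*(4*y**2 - y) = 2*(-y + 4*y**2) = -2*y + 8*y**2)
n = 5/1022 (n = 1/((1/5)*1022) = 1/(1022/5) = 5/1022 ≈ 0.0048924)
t(1533, 1834) - n = 2*1533*(-1 + 4*1533) - 1*5/1022 = 2*1533*(-1 + 6132) - 5/1022 = 2*1533*6131 - 5/1022 = 18797646 - 5/1022 = 19211194207/1022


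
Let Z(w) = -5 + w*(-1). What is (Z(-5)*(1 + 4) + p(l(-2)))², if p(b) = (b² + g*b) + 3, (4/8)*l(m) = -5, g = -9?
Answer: 37249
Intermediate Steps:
Z(w) = -5 - w
l(m) = -10 (l(m) = 2*(-5) = -10)
p(b) = 3 + b² - 9*b (p(b) = (b² - 9*b) + 3 = 3 + b² - 9*b)
(Z(-5)*(1 + 4) + p(l(-2)))² = ((-5 - 1*(-5))*(1 + 4) + (3 + (-10)² - 9*(-10)))² = ((-5 + 5)*5 + (3 + 100 + 90))² = (0*5 + 193)² = (0 + 193)² = 193² = 37249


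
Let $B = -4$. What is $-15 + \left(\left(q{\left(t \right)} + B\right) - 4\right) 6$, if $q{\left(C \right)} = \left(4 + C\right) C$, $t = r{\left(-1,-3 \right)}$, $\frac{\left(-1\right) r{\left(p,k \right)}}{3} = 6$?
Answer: $1449$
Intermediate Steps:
$r{\left(p,k \right)} = -18$ ($r{\left(p,k \right)} = \left(-3\right) 6 = -18$)
$t = -18$
$q{\left(C \right)} = C \left(4 + C\right)$
$-15 + \left(\left(q{\left(t \right)} + B\right) - 4\right) 6 = -15 + \left(\left(- 18 \left(4 - 18\right) - 4\right) - 4\right) 6 = -15 + \left(\left(\left(-18\right) \left(-14\right) - 4\right) - 4\right) 6 = -15 + \left(\left(252 - 4\right) - 4\right) 6 = -15 + \left(248 - 4\right) 6 = -15 + 244 \cdot 6 = -15 + 1464 = 1449$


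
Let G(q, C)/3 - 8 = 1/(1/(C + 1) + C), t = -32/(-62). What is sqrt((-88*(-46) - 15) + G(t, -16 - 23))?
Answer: sqrt(8922346411)/1483 ≈ 63.694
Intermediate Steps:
t = 16/31 (t = -32*(-1/62) = 16/31 ≈ 0.51613)
G(q, C) = 24 + 3/(C + 1/(1 + C)) (G(q, C) = 24 + 3/(1/(C + 1) + C) = 24 + 3/(1/(1 + C) + C) = 24 + 3/(C + 1/(1 + C)))
sqrt((-88*(-46) - 15) + G(t, -16 - 23)) = sqrt((-88*(-46) - 15) + 3*(9 + 8*(-16 - 23)**2 + 9*(-16 - 23))/(1 + (-16 - 23) + (-16 - 23)**2)) = sqrt((4048 - 15) + 3*(9 + 8*(-39)**2 + 9*(-39))/(1 - 39 + (-39)**2)) = sqrt(4033 + 3*(9 + 8*1521 - 351)/(1 - 39 + 1521)) = sqrt(4033 + 3*(9 + 12168 - 351)/1483) = sqrt(4033 + 3*(1/1483)*11826) = sqrt(4033 + 35478/1483) = sqrt(6016417/1483) = sqrt(8922346411)/1483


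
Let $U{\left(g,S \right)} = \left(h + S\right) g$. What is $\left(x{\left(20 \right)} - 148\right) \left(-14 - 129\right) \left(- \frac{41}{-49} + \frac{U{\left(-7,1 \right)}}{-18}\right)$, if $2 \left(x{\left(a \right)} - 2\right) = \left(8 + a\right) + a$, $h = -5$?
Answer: $- \frac{5530382}{441} \approx -12541.0$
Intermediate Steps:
$x{\left(a \right)} = 6 + a$ ($x{\left(a \right)} = 2 + \frac{\left(8 + a\right) + a}{2} = 2 + \frac{8 + 2 a}{2} = 2 + \left(4 + a\right) = 6 + a$)
$U{\left(g,S \right)} = g \left(-5 + S\right)$ ($U{\left(g,S \right)} = \left(-5 + S\right) g = g \left(-5 + S\right)$)
$\left(x{\left(20 \right)} - 148\right) \left(-14 - 129\right) \left(- \frac{41}{-49} + \frac{U{\left(-7,1 \right)}}{-18}\right) = \left(\left(6 + 20\right) - 148\right) \left(-14 - 129\right) \left(- \frac{41}{-49} + \frac{\left(-7\right) \left(-5 + 1\right)}{-18}\right) = \left(26 - 148\right) \left(-143\right) \left(\left(-41\right) \left(- \frac{1}{49}\right) + \left(-7\right) \left(-4\right) \left(- \frac{1}{18}\right)\right) = \left(-122\right) \left(-143\right) \left(\frac{41}{49} + 28 \left(- \frac{1}{18}\right)\right) = 17446 \left(\frac{41}{49} - \frac{14}{9}\right) = 17446 \left(- \frac{317}{441}\right) = - \frac{5530382}{441}$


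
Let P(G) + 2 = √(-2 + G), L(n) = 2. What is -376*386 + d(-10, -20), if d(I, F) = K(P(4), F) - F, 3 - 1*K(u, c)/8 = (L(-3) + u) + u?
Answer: -145076 - 16*√2 ≈ -1.4510e+5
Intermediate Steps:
P(G) = -2 + √(-2 + G)
K(u, c) = 8 - 16*u (K(u, c) = 24 - 8*((2 + u) + u) = 24 - 8*(2 + 2*u) = 24 + (-16 - 16*u) = 8 - 16*u)
d(I, F) = 40 - F - 16*√2 (d(I, F) = (8 - 16*(-2 + √(-2 + 4))) - F = (8 - 16*(-2 + √2)) - F = (8 + (32 - 16*√2)) - F = (40 - 16*√2) - F = 40 - F - 16*√2)
-376*386 + d(-10, -20) = -376*386 + (40 - 1*(-20) - 16*√2) = -145136 + (40 + 20 - 16*√2) = -145136 + (60 - 16*√2) = -145076 - 16*√2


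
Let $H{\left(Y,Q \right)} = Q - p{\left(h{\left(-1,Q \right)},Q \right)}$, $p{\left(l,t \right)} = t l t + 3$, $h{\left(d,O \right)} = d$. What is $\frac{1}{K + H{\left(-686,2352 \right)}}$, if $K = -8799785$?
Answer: $- \frac{1}{3265532} \approx -3.0623 \cdot 10^{-7}$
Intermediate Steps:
$p{\left(l,t \right)} = 3 + l t^{2}$ ($p{\left(l,t \right)} = l t t + 3 = l t^{2} + 3 = 3 + l t^{2}$)
$H{\left(Y,Q \right)} = -3 + Q + Q^{2}$ ($H{\left(Y,Q \right)} = Q - \left(3 - Q^{2}\right) = Q + \left(-3 + Q^{2}\right) = -3 + Q + Q^{2}$)
$\frac{1}{K + H{\left(-686,2352 \right)}} = \frac{1}{-8799785 + \left(-3 + 2352 + 2352^{2}\right)} = \frac{1}{-8799785 + \left(-3 + 2352 + 5531904\right)} = \frac{1}{-8799785 + 5534253} = \frac{1}{-3265532} = - \frac{1}{3265532}$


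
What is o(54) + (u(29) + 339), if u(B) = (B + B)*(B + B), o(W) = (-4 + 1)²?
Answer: 3712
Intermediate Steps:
o(W) = 9 (o(W) = (-3)² = 9)
u(B) = 4*B² (u(B) = (2*B)*(2*B) = 4*B²)
o(54) + (u(29) + 339) = 9 + (4*29² + 339) = 9 + (4*841 + 339) = 9 + (3364 + 339) = 9 + 3703 = 3712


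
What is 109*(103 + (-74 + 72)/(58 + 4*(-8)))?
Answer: 145842/13 ≈ 11219.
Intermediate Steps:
109*(103 + (-74 + 72)/(58 + 4*(-8))) = 109*(103 - 2/(58 - 32)) = 109*(103 - 2/26) = 109*(103 - 2*1/26) = 109*(103 - 1/13) = 109*(1338/13) = 145842/13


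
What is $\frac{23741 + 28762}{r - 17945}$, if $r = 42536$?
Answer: $\frac{17501}{8197} \approx 2.135$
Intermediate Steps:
$\frac{23741 + 28762}{r - 17945} = \frac{23741 + 28762}{42536 - 17945} = \frac{52503}{24591} = 52503 \cdot \frac{1}{24591} = \frac{17501}{8197}$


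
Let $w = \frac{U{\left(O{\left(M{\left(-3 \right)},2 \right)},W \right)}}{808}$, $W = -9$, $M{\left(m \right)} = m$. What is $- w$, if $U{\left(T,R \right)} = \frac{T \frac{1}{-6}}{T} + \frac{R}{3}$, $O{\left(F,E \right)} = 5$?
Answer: $\frac{19}{4848} \approx 0.0039191$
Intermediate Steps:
$U{\left(T,R \right)} = - \frac{1}{6} + \frac{R}{3}$ ($U{\left(T,R \right)} = \frac{T \left(- \frac{1}{6}\right)}{T} + R \frac{1}{3} = \frac{\left(- \frac{1}{6}\right) T}{T} + \frac{R}{3} = - \frac{1}{6} + \frac{R}{3}$)
$w = - \frac{19}{4848}$ ($w = \frac{- \frac{1}{6} + \frac{1}{3} \left(-9\right)}{808} = \left(- \frac{1}{6} - 3\right) \frac{1}{808} = \left(- \frac{19}{6}\right) \frac{1}{808} = - \frac{19}{4848} \approx -0.0039191$)
$- w = \left(-1\right) \left(- \frac{19}{4848}\right) = \frac{19}{4848}$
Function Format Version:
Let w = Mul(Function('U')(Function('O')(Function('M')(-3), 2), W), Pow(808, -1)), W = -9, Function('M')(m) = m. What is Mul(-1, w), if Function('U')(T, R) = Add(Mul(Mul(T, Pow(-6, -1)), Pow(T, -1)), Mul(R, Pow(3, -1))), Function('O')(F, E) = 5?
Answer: Rational(19, 4848) ≈ 0.0039191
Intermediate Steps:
Function('U')(T, R) = Add(Rational(-1, 6), Mul(Rational(1, 3), R)) (Function('U')(T, R) = Add(Mul(Mul(T, Rational(-1, 6)), Pow(T, -1)), Mul(R, Rational(1, 3))) = Add(Mul(Mul(Rational(-1, 6), T), Pow(T, -1)), Mul(Rational(1, 3), R)) = Add(Rational(-1, 6), Mul(Rational(1, 3), R)))
w = Rational(-19, 4848) (w = Mul(Add(Rational(-1, 6), Mul(Rational(1, 3), -9)), Pow(808, -1)) = Mul(Add(Rational(-1, 6), -3), Rational(1, 808)) = Mul(Rational(-19, 6), Rational(1, 808)) = Rational(-19, 4848) ≈ -0.0039191)
Mul(-1, w) = Mul(-1, Rational(-19, 4848)) = Rational(19, 4848)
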